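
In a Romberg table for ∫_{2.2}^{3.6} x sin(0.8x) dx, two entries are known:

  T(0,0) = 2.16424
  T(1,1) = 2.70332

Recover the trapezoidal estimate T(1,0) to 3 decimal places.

2.569

From T(1,1) = (4·T(1,0) − T(0,0))/3, solve for T(1,0):
4·T(1,0) = 3·2.70332 + 2.16424 = 10.27420
T(1,0) = 2.56855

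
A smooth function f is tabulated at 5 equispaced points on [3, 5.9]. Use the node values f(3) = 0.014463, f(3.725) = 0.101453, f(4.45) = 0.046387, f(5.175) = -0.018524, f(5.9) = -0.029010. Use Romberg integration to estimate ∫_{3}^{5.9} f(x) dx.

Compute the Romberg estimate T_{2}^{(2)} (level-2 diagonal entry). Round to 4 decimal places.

0.1002

T_{0}^{(0)} (trapezoid, 1 panel, h=2.9000): -0.021093
T_{1}^{(0)} (trapezoid, 2 panels, h=1.4500): 0.056715
T_{2}^{(0)} (trapezoid, 4 panels, h=0.7250): 0.088481
T_{1}^{(1)} = 0.056715 + (0.056715 − (-0.021093))/3 = 0.082651
T_{2}^{(1)} = 0.088481 + (0.088481 − 0.056715)/3 = 0.099070
T_{2}^{(2)} = 0.099070 + (0.099070 − 0.082651)/15 = 0.100165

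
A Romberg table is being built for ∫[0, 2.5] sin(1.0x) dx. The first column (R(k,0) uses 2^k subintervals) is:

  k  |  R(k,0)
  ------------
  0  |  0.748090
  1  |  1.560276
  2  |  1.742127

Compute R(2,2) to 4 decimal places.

R(1,1) = 1.560276 + (1.560276 − 0.748090)/3 = 1.831005
R(2,1) = (4·1.742127 − 1.560276) / 3 = 1.802744
R(2,2) = (16·1.802744 − 1.831005) / 15 = 1.800860

1.8009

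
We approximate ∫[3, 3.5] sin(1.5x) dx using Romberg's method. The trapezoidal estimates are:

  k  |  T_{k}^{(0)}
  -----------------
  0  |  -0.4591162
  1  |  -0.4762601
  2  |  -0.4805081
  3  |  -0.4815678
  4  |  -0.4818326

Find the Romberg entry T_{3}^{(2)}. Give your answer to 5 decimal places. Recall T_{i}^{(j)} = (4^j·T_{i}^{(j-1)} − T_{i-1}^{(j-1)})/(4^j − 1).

-0.48192

T_{2}^{(1)} = (4·(-0.4805081) − (-0.4762601)) / 3 = -0.4819241
T_{3}^{(1)} = (4·(-0.4815678) − (-0.4805081)) / 3 = -0.4819210
T_{3}^{(2)} = (16·(-0.4819210) − (-0.4819241)) / 15 = -0.4819208
(Column j=1 coincides with Simpson's rule on the same nodes.)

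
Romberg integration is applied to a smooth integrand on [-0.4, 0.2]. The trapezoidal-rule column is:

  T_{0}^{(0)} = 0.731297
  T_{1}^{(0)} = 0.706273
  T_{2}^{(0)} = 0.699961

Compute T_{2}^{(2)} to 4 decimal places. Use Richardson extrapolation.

0.6979

Richardson extrapolation on the trapezoidal column (denominator 4−1=3):
T_{1}^{(1)} = (4·0.706273 − 0.731297) / 3 = 0.697932
T_{2}^{(1)} = 0.699961 + (0.699961 − 0.706273)/3 = 0.697857
T_{2}^{(2)} = (16·0.697857 − 0.697932) / 15 = 0.697852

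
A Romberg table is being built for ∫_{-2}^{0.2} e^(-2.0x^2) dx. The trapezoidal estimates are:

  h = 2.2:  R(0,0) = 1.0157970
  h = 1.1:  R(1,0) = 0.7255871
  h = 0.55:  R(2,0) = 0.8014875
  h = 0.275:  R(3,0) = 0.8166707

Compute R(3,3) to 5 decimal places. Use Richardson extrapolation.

Richardson extrapolation on the trapezoidal column (denominator 4−1=3):
R(1,1) = 0.7255871 + (0.7255871 − 1.0157970)/3 = 0.6288505
R(2,1) = (4·0.8014875 − 0.7255871) / 3 = 0.8267876
R(3,1) = (4·0.8166707 − 0.8014875) / 3 = 0.8217318
R(2,2) = (16·0.8267876 − 0.6288505) / 15 = 0.8399834
R(3,2) = (16·0.8217318 − 0.8267876) / 15 = 0.8213947
R(3,3) = 0.8213947 + (0.8213947 − 0.8399834)/63 = 0.8210996

0.82110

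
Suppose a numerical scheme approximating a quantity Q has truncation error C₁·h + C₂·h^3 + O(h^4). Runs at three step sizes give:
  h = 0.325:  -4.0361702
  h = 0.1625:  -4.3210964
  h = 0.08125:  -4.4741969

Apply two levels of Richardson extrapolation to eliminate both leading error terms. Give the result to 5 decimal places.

First eliminate the h term (factor 2^1 = 2):
  B₁ = (2·(-4.3210964) − (-4.0361702))/1 = -4.6060226
  B₂ = (2·(-4.4741969) − (-4.3210964))/1 = -4.6272974
Then eliminate the h^3 term (factor 2^3 = 8):
  (8·(-4.6272974) − (-4.6060226))/7 = -4.6303367

-4.63034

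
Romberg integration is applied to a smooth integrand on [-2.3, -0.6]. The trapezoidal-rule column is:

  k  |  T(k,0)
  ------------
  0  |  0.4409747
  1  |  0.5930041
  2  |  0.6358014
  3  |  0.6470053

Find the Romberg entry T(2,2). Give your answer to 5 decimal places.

Richardson extrapolation on the trapezoidal column (denominator 4−1=3):
T(1,1) = 0.5930041 + (0.5930041 − 0.4409747)/3 = 0.6436806
T(2,1) = (4·0.6358014 − 0.5930041) / 3 = 0.6500672
T(2,2) = 0.6500672 + (0.6500672 − 0.6436806)/15 = 0.6504930

0.65049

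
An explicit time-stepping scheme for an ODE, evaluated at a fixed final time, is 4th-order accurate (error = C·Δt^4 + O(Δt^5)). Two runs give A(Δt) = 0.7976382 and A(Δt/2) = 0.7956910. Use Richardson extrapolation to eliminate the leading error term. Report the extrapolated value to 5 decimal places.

Extrapolated value = (16·A(Δt/2) − A(Δt)) / (16 − 1)
= (16·0.7956910 − 0.7976382) / 15
= 11.9334178 / 15 = 0.7955612

0.79556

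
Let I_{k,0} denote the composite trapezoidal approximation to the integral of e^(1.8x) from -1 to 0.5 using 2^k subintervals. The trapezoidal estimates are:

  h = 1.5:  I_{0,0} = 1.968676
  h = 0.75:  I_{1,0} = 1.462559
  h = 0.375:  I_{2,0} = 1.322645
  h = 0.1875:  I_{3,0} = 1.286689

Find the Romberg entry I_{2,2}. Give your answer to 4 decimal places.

1.2748

Richardson extrapolation on the trapezoidal column (denominator 4−1=3):
I_{1,1} = (4·1.462559 − 1.968676) / 3 = 1.293853
I_{2,1} = 1.322645 + (1.322645 − 1.462559)/3 = 1.276007
I_{2,2} = 1.276007 + (1.276007 − 1.293853)/15 = 1.274817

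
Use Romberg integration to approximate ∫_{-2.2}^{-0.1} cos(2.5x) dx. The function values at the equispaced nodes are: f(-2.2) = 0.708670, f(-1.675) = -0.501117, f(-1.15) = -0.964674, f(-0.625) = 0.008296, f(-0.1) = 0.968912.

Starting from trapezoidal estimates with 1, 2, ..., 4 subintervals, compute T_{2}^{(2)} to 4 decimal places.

-0.3641

T_{0}^{(0)} (trapezoid, 1 panel, h=2.1000): 1.761461
T_{1}^{(0)} (trapezoid, 2 panels, h=1.0500): -0.132177
T_{2}^{(0)} (trapezoid, 4 panels, h=0.5250): -0.324820
T_{1}^{(1)} = -0.132177 + (-0.132177 − 1.761461)/3 = -0.763390
T_{2}^{(1)} = -0.324820 + (-0.324820 − (-0.132177))/3 = -0.389034
T_{2}^{(2)} = -0.389034 + (-0.389034 − (-0.763390))/15 = -0.364077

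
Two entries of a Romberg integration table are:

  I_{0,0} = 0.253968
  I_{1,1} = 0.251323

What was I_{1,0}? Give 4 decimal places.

From I_{1,1} = (4·I_{1,0} − I_{0,0})/3, solve for I_{1,0}:
4·I_{1,0} = 3·0.251323 + 0.253968 = 1.007937
I_{1,0} = 0.251984

0.2520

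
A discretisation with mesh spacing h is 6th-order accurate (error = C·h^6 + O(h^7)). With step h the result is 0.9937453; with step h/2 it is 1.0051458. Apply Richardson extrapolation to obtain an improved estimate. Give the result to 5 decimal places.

1.00533

Extrapolated value = (64·A(h/2) − A(h)) / (64 − 1)
= (64·1.0051458 − 0.9937453) / 63
= 63.3355859 / 63 = 1.0053268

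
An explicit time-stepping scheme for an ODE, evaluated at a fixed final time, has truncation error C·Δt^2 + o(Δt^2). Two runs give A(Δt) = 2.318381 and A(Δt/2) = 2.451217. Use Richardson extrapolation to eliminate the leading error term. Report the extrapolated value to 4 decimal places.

The leading error scales as Δt^2; refining by a factor of 2 reduces it by 2^2 = 4.
Extrapolated value = (4·A(Δt/2) − A(Δt)) / (4 − 1)
= (4·2.451217 − 2.318381) / 3
= 7.486487 / 3 = 2.495496

2.4955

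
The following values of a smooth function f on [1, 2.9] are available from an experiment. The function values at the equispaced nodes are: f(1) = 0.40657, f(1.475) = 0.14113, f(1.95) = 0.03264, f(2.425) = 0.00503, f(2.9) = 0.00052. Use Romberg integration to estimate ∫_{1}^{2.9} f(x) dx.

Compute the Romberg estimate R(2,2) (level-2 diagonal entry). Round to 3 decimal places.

0.167

R(0,0) (trapezoid, 1 panel, h=1.9000): 0.38674
R(1,0) (trapezoid, 2 panels, h=0.9500): 0.22438
R(2,0) (trapezoid, 4 panels, h=0.4750): 0.18161
R(1,1) = 0.22438 + (0.22438 − 0.38674)/3 = 0.17026
R(2,1) = 0.18161 + (0.18161 − 0.22438)/3 = 0.16735
R(2,2) = 0.16735 + (0.16735 − 0.17026)/15 = 0.16716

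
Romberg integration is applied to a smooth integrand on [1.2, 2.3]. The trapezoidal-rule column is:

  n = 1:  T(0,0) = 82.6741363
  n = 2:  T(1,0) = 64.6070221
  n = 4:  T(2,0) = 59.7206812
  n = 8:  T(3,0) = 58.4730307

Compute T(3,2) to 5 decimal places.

T(2,1) = (4·59.7206812 − 64.6070221) / 3 = 58.0919009
T(3,1) = (4·58.4730307 − 59.7206812) / 3 = 58.0571472
T(3,2) = (16·58.0571472 − 58.0919009) / 15 = 58.0548303

58.05483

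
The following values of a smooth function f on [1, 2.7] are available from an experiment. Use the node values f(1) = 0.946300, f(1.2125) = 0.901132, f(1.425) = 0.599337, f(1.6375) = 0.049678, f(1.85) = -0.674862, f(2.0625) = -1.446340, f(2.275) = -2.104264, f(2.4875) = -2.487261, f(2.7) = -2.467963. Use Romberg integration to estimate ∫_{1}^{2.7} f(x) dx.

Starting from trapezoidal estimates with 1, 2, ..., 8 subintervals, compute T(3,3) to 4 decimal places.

-1.2618

T(0,0) (trapezoid, 1 panel, h=1.7000): -1.293414
T(1,0) (trapezoid, 2 panels, h=0.8500): -1.220339
T(2,0) (trapezoid, 4 panels, h=0.4250): -1.249764
T(3,0) (trapezoid, 8 panels, h=0.2125): -1.258725
T(1,1) = -1.220339 + (-1.220339 − (-1.293414))/3 = -1.195981
T(2,1) = -1.249764 + (-1.249764 − (-1.220339))/3 = -1.259572
T(3,1) = -1.258725 + (-1.258725 − (-1.249764))/3 = -1.261712
T(2,2) = -1.259572 + (-1.259572 − (-1.195981))/15 = -1.263811
T(3,2) = -1.261712 + (-1.261712 − (-1.259572))/15 = -1.261855
T(3,3) = -1.261855 + (-1.261855 − (-1.263811))/63 = -1.261824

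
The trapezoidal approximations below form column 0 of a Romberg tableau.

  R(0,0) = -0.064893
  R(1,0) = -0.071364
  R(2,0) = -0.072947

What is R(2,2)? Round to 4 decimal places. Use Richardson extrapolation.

-0.0735

Richardson extrapolation on the trapezoidal column (denominator 4−1=3):
R(1,1) = (4·(-0.071364) − (-0.064893)) / 3 = -0.073521
R(2,1) = -0.072947 + (-0.072947 − (-0.071364))/3 = -0.073475
R(2,2) = (16·(-0.073475) − (-0.073521)) / 15 = -0.073472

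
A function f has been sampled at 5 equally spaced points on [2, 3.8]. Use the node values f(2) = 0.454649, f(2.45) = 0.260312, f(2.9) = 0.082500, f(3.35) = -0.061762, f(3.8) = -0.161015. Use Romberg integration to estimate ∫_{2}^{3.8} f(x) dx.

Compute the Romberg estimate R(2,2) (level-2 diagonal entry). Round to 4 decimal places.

R(0,0) (trapezoid, 1 panel, h=1.8000): 0.264271
R(1,0) (trapezoid, 2 panels, h=0.9000): 0.206385
R(2,0) (trapezoid, 4 panels, h=0.4500): 0.192540
R(1,1) = 0.206385 + (0.206385 − 0.264271)/3 = 0.187090
R(2,1) = 0.192540 + (0.192540 − 0.206385)/3 = 0.187925
R(2,2) = 0.187925 + (0.187925 − 0.187090)/15 = 0.187981

0.1880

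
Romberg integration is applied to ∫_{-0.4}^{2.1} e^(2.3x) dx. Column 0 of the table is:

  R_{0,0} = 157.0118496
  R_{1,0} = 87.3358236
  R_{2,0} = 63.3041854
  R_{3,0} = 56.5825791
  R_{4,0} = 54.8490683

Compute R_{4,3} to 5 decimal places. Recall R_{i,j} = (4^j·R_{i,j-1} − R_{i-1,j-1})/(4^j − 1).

54.26632

R_{2,1} = 63.3041854 + (63.3041854 − 87.3358236)/3 = 55.2936393
R_{3,1} = 56.5825791 + (56.5825791 − 63.3041854)/3 = 54.3420437
R_{4,1} = 54.8490683 + (54.8490683 − 56.5825791)/3 = 54.2712314
R_{3,2} = (16·54.3420437 − 55.2936393) / 15 = 54.2786040
R_{4,2} = (16·54.2712314 − 54.3420437) / 15 = 54.2665106
R_{4,3} = 54.2665106 + (54.2665106 − 54.2786040)/63 = 54.2663186
(Column j=1 coincides with Simpson's rule on the same nodes.)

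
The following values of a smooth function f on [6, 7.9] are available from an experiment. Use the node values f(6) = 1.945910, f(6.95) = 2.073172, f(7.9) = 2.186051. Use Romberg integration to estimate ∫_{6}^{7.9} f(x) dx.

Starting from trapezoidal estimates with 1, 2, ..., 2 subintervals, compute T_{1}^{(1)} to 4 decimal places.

T_{0}^{(0)} (trapezoid, 1 panel, h=1.9000): 3.925363
T_{1}^{(0)} (trapezoid, 2 panels, h=0.9500): 3.932195
T_{1}^{(1)} = 3.932195 + (3.932195 − 3.925363)/3 = 3.934472

3.9345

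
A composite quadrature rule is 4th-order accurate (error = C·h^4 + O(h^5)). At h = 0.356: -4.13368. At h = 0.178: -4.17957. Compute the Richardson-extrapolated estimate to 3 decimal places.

Extrapolated value = (16·A(h/2) − A(h)) / (16 − 1)
= (16·(-4.17957) − (-4.13368)) / 15
= -62.73944 / 15 = -4.18263

-4.183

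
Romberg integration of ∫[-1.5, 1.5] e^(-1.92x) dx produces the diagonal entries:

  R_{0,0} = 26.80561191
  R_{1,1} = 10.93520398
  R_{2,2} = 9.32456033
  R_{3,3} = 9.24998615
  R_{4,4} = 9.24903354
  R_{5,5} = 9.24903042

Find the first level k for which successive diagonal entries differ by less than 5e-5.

|R_{1,1} − R_{0,0}| = 15.87040793 ≥ 5e-5
|R_{2,2} − R_{1,1}| = 1.61064365 ≥ 5e-5
|R_{3,3} − R_{2,2}| = 0.07457418 ≥ 5e-5
|R_{4,4} − R_{3,3}| = 0.00095261 ≥ 5e-5
|R_{5,5} − R_{4,4}| = 0.00000312 < 5e-5

k = 5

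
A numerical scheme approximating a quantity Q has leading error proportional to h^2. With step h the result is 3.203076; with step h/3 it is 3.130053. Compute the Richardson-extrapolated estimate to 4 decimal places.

Extrapolated value = (9·A(h/3) − A(h)) / (9 − 1)
= (9·3.130053 − 3.203076) / 8
= 24.967401 / 8 = 3.120925

3.1209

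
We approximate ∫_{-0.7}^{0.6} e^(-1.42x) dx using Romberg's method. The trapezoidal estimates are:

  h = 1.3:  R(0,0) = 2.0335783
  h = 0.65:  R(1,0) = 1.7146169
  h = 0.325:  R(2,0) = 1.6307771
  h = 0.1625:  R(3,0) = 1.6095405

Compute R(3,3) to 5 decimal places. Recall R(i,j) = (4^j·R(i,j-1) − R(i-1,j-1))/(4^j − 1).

Richardson extrapolation on the trapezoidal column (denominator 4−1=3):
R(1,1) = (4·1.7146169 − 2.0335783) / 3 = 1.6082964
R(2,1) = 1.6307771 + (1.6307771 − 1.7146169)/3 = 1.6028305
R(3,1) = 1.6095405 + (1.6095405 − 1.6307771)/3 = 1.6024616
R(2,2) = 1.6028305 + (1.6028305 − 1.6082964)/15 = 1.6024661
R(3,2) = (16·1.6024616 − 1.6028305) / 15 = 1.6024370
R(3,3) = 1.6024370 + (1.6024370 − 1.6024661)/63 = 1.6024365
(Column j=1 coincides with Simpson's rule on the same nodes.)

1.60244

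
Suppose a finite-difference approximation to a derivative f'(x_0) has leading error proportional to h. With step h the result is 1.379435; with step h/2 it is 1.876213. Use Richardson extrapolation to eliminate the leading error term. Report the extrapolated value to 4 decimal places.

Extrapolated value = (2·A(h/2) − A(h)) / (2 − 1)
= (2·1.876213 − 1.379435) / 1
= 2.372991 / 1 = 2.372991

2.3730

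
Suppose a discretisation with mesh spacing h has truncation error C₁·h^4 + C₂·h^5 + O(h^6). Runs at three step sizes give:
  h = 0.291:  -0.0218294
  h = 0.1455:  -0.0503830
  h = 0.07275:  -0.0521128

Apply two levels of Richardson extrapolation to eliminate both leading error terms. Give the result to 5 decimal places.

First eliminate the h^4 term (factor 2^4 = 16):
  B₁ = (16·(-0.0503830) − (-0.0218294))/15 = -0.0522866
  B₂ = (16·(-0.0521128) − (-0.0503830))/15 = -0.0522281
Then eliminate the h^5 term (factor 2^5 = 32):
  (32·(-0.0522281) − (-0.0522866))/31 = -0.0522262

-0.05223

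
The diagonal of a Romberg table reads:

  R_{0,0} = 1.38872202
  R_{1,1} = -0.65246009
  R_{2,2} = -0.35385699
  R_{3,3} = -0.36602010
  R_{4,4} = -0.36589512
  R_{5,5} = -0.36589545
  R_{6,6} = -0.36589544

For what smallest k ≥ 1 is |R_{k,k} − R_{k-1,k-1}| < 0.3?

|R_{1,1} − R_{0,0}| = 2.04118211 ≥ 0.3
|R_{2,2} − R_{1,1}| = 0.29860310 < 0.3

k = 2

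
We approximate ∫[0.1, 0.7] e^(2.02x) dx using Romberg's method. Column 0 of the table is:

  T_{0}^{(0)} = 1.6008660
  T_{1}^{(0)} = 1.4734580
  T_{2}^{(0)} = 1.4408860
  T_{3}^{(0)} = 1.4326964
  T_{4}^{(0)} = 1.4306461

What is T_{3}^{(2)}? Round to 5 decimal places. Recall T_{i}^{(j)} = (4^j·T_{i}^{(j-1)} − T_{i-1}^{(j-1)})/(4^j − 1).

1.42996

Richardson extrapolation on the trapezoidal column (denominator 4−1=3):
T_{2}^{(1)} = (4·1.4408860 − 1.4734580) / 3 = 1.4300287
T_{3}^{(1)} = 1.4326964 + (1.4326964 − 1.4408860)/3 = 1.4299665
T_{3}^{(2)} = (16·1.4299665 − 1.4300287) / 15 = 1.4299624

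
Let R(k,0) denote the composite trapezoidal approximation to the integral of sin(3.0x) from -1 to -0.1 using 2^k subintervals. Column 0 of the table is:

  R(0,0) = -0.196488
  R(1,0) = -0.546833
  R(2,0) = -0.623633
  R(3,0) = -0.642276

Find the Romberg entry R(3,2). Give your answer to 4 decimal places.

R(2,1) = -0.623633 + (-0.623633 − (-0.546833))/3 = -0.649233
R(3,1) = (4·(-0.642276) − (-0.623633)) / 3 = -0.648490
R(3,2) = (16·(-0.648490) − (-0.649233)) / 15 = -0.648440

-0.6484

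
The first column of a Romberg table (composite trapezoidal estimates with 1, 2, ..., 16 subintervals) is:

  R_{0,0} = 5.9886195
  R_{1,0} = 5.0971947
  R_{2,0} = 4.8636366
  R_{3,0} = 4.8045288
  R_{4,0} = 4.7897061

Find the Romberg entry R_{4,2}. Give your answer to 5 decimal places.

4.78476

Richardson extrapolation on the trapezoidal column (denominator 4−1=3):
R_{3,1} = (4·4.8045288 − 4.8636366) / 3 = 4.7848262
R_{4,1} = 4.7897061 + (4.7897061 − 4.8045288)/3 = 4.7847652
R_{4,2} = 4.7847652 + (4.7847652 − 4.7848262)/15 = 4.7847611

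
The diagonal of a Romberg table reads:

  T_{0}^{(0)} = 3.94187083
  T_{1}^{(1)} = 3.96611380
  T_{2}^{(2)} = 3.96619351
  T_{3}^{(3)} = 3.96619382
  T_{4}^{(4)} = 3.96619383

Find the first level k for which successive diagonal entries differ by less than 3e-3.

k = 2

|T_{1}^{(1)} − T_{0}^{(0)}| = 0.02424297 ≥ 3e-3
|T_{2}^{(2)} − T_{1}^{(1)}| = 0.00007971 < 3e-3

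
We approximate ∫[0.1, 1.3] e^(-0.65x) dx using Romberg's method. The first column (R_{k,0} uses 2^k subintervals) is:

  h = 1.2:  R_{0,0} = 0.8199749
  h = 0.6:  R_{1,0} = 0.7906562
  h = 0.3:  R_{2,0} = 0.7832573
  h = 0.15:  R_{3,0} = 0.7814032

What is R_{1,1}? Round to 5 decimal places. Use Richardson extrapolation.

Richardson extrapolation on the trapezoidal column (denominator 4−1=3):
R_{1,1} = 0.7906562 + (0.7906562 − 0.8199749)/3 = 0.7808833

0.78088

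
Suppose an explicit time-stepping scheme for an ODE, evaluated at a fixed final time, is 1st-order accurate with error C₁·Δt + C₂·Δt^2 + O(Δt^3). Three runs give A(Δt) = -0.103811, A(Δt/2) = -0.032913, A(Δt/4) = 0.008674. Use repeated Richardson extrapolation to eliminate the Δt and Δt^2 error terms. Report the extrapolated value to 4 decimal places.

0.0544

First eliminate the Δt term (factor 2^1 = 2):
  B₁ = (2·(-0.032913) − (-0.103811))/1 = 0.037985
  B₂ = (2·0.008674 − (-0.032913))/1 = 0.050261
Then eliminate the Δt^2 term (factor 2^2 = 4):
  (4·0.050261 − 0.037985)/3 = 0.054353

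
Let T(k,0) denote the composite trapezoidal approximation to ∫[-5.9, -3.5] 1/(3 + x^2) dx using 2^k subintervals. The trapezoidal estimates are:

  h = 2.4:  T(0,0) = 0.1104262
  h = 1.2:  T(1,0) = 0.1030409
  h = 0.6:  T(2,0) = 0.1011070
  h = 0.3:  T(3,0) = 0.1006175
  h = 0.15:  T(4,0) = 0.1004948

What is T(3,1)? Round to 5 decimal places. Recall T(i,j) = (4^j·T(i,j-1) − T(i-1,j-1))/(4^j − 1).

0.10045

Richardson extrapolation on the trapezoidal column (denominator 4−1=3):
T(3,1) = (4·0.1006175 − 0.1011070) / 3 = 0.1004543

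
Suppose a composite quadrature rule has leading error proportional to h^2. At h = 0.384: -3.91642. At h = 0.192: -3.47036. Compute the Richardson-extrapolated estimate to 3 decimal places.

The leading error scales as h^2; refining by a factor of 2 reduces it by 2^2 = 4.
Extrapolated value = (4·A(h/2) − A(h)) / (4 − 1)
= (4·(-3.47036) − (-3.91642)) / 3
= -9.96502 / 3 = -3.32167

-3.322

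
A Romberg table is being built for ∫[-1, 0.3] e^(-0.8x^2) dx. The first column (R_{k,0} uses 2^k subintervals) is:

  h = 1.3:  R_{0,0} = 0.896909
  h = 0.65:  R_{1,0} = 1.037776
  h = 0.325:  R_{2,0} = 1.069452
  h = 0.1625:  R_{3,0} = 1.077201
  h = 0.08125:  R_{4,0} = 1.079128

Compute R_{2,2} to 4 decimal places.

1.0797

Richardson extrapolation on the trapezoidal column (denominator 4−1=3):
R_{1,1} = 1.037776 + (1.037776 − 0.896909)/3 = 1.084732
R_{2,1} = (4·1.069452 − 1.037776) / 3 = 1.080011
R_{2,2} = (16·1.080011 − 1.084732) / 15 = 1.079696
(Column j=1 coincides with Simpson's rule on the same nodes.)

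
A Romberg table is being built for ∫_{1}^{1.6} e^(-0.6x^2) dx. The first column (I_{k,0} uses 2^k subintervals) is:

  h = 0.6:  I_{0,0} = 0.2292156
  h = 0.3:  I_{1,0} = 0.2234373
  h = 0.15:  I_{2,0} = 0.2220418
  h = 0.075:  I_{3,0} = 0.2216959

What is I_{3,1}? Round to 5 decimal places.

Richardson extrapolation on the trapezoidal column (denominator 4−1=3):
I_{3,1} = 0.2216959 + (0.2216959 − 0.2220418)/3 = 0.2215806

0.22158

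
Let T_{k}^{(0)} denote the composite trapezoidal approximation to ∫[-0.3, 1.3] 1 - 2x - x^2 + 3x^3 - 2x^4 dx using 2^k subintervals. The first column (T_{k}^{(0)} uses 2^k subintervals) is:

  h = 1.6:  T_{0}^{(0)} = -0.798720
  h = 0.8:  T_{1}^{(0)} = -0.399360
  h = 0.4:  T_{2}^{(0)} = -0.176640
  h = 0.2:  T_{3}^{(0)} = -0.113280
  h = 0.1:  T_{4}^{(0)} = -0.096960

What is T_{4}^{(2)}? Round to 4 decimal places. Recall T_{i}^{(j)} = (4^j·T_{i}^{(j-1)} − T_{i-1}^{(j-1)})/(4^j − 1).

Richardson extrapolation on the trapezoidal column (denominator 4−1=3):
T_{3}^{(1)} = (4·(-0.113280) − (-0.176640)) / 3 = -0.092160
T_{4}^{(1)} = -0.096960 + (-0.096960 − (-0.113280))/3 = -0.091520
T_{4}^{(2)} = (16·(-0.091520) − (-0.092160)) / 15 = -0.091477

-0.0915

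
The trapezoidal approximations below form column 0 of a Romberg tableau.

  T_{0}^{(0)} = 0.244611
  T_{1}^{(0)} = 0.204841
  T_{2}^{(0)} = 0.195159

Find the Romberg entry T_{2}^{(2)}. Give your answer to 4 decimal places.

T_{1}^{(1)} = (4·0.204841 − 0.244611) / 3 = 0.191584
T_{2}^{(1)} = 0.195159 + (0.195159 − 0.204841)/3 = 0.191932
T_{2}^{(2)} = 0.191932 + (0.191932 − 0.191584)/15 = 0.191955
(Column j=1 coincides with Simpson's rule on the same nodes.)

0.1920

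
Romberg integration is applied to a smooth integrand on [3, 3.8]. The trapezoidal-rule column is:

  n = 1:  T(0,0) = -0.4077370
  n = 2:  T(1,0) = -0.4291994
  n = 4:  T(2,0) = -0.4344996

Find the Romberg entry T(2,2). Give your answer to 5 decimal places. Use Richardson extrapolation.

Richardson extrapolation on the trapezoidal column (denominator 4−1=3):
T(1,1) = -0.4291994 + (-0.4291994 − (-0.4077370))/3 = -0.4363535
T(2,1) = -0.4344996 + (-0.4344996 − (-0.4291994))/3 = -0.4362663
T(2,2) = (16·(-0.4362663) − (-0.4363535)) / 15 = -0.4362605

-0.43626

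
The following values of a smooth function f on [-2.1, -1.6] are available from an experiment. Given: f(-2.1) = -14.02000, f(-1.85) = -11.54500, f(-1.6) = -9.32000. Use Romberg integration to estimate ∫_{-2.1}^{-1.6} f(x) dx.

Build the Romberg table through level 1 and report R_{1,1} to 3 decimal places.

-5.793

R_{0,0} (trapezoid, 1 panel, h=0.5000): -5.83500
R_{1,0} (trapezoid, 2 panels, h=0.2500): -5.80375
R_{1,1} = -5.80375 + (-5.80375 − (-5.83500))/3 = -5.79333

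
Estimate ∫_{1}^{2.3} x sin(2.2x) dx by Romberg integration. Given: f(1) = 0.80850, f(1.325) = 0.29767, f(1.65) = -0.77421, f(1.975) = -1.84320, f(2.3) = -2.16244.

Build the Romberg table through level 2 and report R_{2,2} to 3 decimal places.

R_{0,0} (trapezoid, 1 panel, h=1.3000): -0.88006
R_{1,0} (trapezoid, 2 panels, h=0.6500): -0.94327
R_{2,0} (trapezoid, 4 panels, h=0.3250): -0.97393
R_{1,1} = -0.94327 + (-0.94327 − (-0.88006))/3 = -0.96434
R_{2,1} = -0.97393 + (-0.97393 − (-0.94327))/3 = -0.98415
R_{2,2} = -0.98415 + (-0.98415 − (-0.96434))/15 = -0.98547

-0.985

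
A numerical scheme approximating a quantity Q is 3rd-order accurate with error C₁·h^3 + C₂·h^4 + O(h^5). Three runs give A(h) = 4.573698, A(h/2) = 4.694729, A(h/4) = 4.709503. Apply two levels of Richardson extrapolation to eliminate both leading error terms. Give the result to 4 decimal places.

4.7116

First eliminate the h^3 term (factor 2^3 = 8):
  B₁ = (8·4.694729 − 4.573698)/7 = 4.712019
  B₂ = (8·4.709503 − 4.694729)/7 = 4.711614
Then eliminate the h^4 term (factor 2^4 = 16):
  (16·4.711614 − 4.712019)/15 = 4.711587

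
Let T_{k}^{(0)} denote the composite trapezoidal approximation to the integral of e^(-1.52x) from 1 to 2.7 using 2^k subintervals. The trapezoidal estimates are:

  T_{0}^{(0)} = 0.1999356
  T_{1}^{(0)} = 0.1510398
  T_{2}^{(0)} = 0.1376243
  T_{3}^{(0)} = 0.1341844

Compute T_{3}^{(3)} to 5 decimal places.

T_{1}^{(1)} = (4·0.1510398 − 0.1999356) / 3 = 0.1347412
T_{2}^{(1)} = 0.1376243 + (0.1376243 − 0.1510398)/3 = 0.1331525
T_{3}^{(1)} = (4·0.1341844 − 0.1376243) / 3 = 0.1330378
T_{2}^{(2)} = (16·0.1331525 − 0.1347412) / 15 = 0.1330466
T_{3}^{(2)} = (16·0.1330378 − 0.1331525) / 15 = 0.1330302
T_{3}^{(3)} = (64·0.1330302 − 0.1330466) / 63 = 0.1330299

0.13303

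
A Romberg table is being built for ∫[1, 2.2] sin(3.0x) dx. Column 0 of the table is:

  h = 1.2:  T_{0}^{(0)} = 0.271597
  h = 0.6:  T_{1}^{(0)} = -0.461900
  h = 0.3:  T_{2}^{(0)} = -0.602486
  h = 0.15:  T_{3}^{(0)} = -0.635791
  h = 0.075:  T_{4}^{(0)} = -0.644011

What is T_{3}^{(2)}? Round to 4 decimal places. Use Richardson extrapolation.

-0.6467

T_{2}^{(1)} = -0.602486 + (-0.602486 − (-0.461900))/3 = -0.649348
T_{3}^{(1)} = -0.635791 + (-0.635791 − (-0.602486))/3 = -0.646893
T_{3}^{(2)} = -0.646893 + (-0.646893 − (-0.649348))/15 = -0.646729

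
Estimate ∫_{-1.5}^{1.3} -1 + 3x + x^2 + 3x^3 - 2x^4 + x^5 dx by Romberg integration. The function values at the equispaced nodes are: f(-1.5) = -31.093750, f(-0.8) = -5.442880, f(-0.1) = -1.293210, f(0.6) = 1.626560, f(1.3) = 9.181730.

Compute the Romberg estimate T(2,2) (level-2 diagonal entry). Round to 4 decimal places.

T(0,0) (trapezoid, 1 panel, h=2.8000): -30.676828
T(1,0) (trapezoid, 2 panels, h=1.4000): -17.148908
T(2,0) (trapezoid, 4 panels, h=0.7000): -11.245878
T(1,1) = -17.148908 + (-17.148908 − (-30.676828))/3 = -12.639601
T(2,1) = -11.245878 + (-11.245878 − (-17.148908))/3 = -9.278201
T(2,2) = -9.278201 + (-9.278201 − (-12.639601))/15 = -9.054108

-9.0541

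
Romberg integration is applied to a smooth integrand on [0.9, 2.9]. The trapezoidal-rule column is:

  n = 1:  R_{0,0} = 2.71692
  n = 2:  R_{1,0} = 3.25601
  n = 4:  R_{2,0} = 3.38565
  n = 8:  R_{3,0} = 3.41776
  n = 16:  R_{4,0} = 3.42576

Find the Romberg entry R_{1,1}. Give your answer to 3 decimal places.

R_{1,1} = 3.25601 + (3.25601 − 2.71692)/3 = 3.43571

3.436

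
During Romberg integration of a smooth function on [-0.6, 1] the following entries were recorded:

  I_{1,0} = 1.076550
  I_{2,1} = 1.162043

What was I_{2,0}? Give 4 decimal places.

1.1407

From I_{2,1} = (4·I_{2,0} − I_{1,0})/3, solve for I_{2,0}:
4·I_{2,0} = 3·1.162043 + 1.076550 = 4.562679
I_{2,0} = 1.140670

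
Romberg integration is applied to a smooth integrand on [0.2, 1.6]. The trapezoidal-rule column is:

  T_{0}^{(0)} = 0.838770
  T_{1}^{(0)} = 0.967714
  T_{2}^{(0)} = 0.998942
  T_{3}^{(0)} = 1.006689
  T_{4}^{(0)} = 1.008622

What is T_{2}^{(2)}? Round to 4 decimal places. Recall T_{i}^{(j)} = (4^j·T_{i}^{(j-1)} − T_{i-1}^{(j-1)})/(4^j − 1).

Richardson extrapolation on the trapezoidal column (denominator 4−1=3):
T_{1}^{(1)} = (4·0.967714 − 0.838770) / 3 = 1.010695
T_{2}^{(1)} = (4·0.998942 − 0.967714) / 3 = 1.009351
T_{2}^{(2)} = 1.009351 + (1.009351 − 1.010695)/15 = 1.009261

1.0093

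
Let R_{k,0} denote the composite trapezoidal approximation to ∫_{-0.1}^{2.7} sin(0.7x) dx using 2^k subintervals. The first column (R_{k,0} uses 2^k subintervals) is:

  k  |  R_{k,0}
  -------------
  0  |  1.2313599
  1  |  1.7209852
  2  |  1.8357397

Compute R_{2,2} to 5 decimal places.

1.87331

Richardson extrapolation on the trapezoidal column (denominator 4−1=3):
R_{1,1} = 1.7209852 + (1.7209852 − 1.2313599)/3 = 1.8841936
R_{2,1} = 1.8357397 + (1.8357397 − 1.7209852)/3 = 1.8739912
R_{2,2} = (16·1.8739912 − 1.8841936) / 15 = 1.8733110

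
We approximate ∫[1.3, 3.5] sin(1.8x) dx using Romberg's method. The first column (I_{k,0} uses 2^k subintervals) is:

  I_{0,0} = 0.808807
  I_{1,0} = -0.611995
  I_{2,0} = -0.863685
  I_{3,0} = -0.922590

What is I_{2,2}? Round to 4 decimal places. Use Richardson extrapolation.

-0.9384

Richardson extrapolation on the trapezoidal column (denominator 4−1=3):
I_{1,1} = (4·(-0.611995) − 0.808807) / 3 = -1.085596
I_{2,1} = (4·(-0.863685) − (-0.611995)) / 3 = -0.947582
I_{2,2} = (16·(-0.947582) − (-1.085596)) / 15 = -0.938381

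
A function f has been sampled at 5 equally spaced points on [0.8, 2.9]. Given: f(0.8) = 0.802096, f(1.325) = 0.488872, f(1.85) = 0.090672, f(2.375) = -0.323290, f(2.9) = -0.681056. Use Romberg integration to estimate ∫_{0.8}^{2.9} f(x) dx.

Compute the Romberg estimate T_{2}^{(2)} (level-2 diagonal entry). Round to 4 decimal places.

0.1688

T_{0}^{(0)} (trapezoid, 1 panel, h=2.1000): 0.127092
T_{1}^{(0)} (trapezoid, 2 panels, h=1.0500): 0.158752
T_{2}^{(0)} (trapezoid, 4 panels, h=0.5250): 0.166306
T_{1}^{(1)} = 0.158752 + (0.158752 − 0.127092)/3 = 0.169305
T_{2}^{(1)} = 0.166306 + (0.166306 − 0.158752)/3 = 0.168824
T_{2}^{(2)} = 0.168824 + (0.168824 − 0.169305)/15 = 0.168792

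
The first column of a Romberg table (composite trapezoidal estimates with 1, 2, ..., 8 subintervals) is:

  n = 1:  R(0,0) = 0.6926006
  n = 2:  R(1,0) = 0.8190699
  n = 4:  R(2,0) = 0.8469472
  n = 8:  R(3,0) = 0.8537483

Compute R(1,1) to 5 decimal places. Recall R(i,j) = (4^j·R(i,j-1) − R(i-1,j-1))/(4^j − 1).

R(1,1) = (4·0.8190699 − 0.6926006) / 3 = 0.8612263
(Column j=1 coincides with Simpson's rule on the same nodes.)

0.86123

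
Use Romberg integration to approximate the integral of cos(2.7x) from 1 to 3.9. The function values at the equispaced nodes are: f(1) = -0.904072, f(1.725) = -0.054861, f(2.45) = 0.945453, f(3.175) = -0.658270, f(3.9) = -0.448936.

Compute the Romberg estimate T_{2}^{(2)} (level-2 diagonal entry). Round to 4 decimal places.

-0.6749

T_{0}^{(0)} (trapezoid, 1 panel, h=2.9000): -1.961862
T_{1}^{(0)} (trapezoid, 2 panels, h=1.4500): 0.389976
T_{2}^{(0)} (trapezoid, 4 panels, h=0.7250): -0.322032
T_{1}^{(1)} = 0.389976 + (0.389976 − (-1.961862))/3 = 1.173922
T_{2}^{(1)} = -0.322032 + (-0.322032 − 0.389976)/3 = -0.559368
T_{2}^{(2)} = -0.559368 + (-0.559368 − 1.173922)/15 = -0.674921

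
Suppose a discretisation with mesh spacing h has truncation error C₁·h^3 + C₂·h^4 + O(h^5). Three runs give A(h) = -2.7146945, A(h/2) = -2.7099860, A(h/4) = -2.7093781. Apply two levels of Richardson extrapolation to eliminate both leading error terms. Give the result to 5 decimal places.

First eliminate the h^3 term (factor 2^3 = 8):
  B₁ = (8·(-2.7099860) − (-2.7146945))/7 = -2.7093134
  B₂ = (8·(-2.7093781) − (-2.7099860))/7 = -2.7092913
Then eliminate the h^4 term (factor 2^4 = 16):
  (16·(-2.7092913) − (-2.7093134))/15 = -2.7092898

-2.70929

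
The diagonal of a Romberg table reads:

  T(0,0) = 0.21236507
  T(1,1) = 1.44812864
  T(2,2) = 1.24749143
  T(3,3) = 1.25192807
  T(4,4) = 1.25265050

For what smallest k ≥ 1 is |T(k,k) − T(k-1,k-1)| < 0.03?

k = 3

|T(1,1) − T(0,0)| = 1.23576357 ≥ 0.03
|T(2,2) − T(1,1)| = 0.20063721 ≥ 0.03
|T(3,3) − T(2,2)| = 0.00443664 < 0.03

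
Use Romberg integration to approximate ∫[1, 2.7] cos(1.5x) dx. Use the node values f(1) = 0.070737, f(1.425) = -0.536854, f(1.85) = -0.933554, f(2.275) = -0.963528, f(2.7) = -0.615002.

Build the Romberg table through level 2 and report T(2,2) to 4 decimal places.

T(0,0) (trapezoid, 1 panel, h=1.7000): -0.462625
T(1,0) (trapezoid, 2 panels, h=0.8500): -1.024834
T(2,0) (trapezoid, 4 panels, h=0.4250): -1.150079
T(1,1) = -1.024834 + (-1.024834 − (-0.462625))/3 = -1.212237
T(2,1) = -1.150079 + (-1.150079 − (-1.024834))/3 = -1.191827
T(2,2) = -1.191827 + (-1.191827 − (-1.212237))/15 = -1.190466

-1.1905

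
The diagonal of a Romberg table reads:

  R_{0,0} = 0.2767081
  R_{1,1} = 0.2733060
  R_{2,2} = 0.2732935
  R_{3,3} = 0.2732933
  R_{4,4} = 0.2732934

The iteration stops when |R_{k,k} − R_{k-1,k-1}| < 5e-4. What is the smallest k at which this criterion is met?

k = 2

|R_{1,1} − R_{0,0}| = 0.0034021 ≥ 5e-4
|R_{2,2} − R_{1,1}| = 0.0000125 < 5e-4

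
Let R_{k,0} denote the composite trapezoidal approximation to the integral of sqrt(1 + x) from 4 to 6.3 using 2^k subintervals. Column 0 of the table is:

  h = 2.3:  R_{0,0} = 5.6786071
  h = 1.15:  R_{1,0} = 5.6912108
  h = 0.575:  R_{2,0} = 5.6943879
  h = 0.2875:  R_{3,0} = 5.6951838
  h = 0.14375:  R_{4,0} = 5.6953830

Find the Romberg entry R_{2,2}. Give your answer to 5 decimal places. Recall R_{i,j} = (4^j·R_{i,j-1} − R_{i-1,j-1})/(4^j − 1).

Richardson extrapolation on the trapezoidal column (denominator 4−1=3):
R_{1,1} = 5.6912108 + (5.6912108 − 5.6786071)/3 = 5.6954120
R_{2,1} = (4·5.6943879 − 5.6912108) / 3 = 5.6954469
R_{2,2} = 5.6954469 + (5.6954469 − 5.6954120)/15 = 5.6954492
(Column j=1 coincides with Simpson's rule on the same nodes.)

5.69545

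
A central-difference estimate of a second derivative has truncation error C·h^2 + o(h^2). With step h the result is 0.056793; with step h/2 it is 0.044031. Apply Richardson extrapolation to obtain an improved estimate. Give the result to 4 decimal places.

The leading error scales as h^2; refining by a factor of 2 reduces it by 2^2 = 4.
Extrapolated value = (4·A(h/2) − A(h)) / (4 − 1)
= (4·0.044031 − 0.056793) / 3
= 0.119331 / 3 = 0.039777

0.0398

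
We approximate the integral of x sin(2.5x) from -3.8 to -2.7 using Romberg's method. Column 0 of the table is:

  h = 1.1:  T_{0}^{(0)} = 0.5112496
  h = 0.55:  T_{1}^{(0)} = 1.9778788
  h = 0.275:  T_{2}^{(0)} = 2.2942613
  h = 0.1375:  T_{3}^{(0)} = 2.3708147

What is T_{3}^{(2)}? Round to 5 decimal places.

2.39611

Richardson extrapolation on the trapezoidal column (denominator 4−1=3):
T_{2}^{(1)} = 2.2942613 + (2.2942613 − 1.9778788)/3 = 2.3997221
T_{3}^{(1)} = 2.3708147 + (2.3708147 − 2.2942613)/3 = 2.3963325
T_{3}^{(2)} = (16·2.3963325 − 2.3997221) / 15 = 2.3961065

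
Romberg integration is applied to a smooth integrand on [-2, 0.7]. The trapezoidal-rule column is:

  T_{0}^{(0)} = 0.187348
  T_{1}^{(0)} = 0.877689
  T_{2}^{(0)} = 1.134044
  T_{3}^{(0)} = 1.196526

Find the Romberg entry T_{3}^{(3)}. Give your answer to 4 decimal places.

Richardson extrapolation on the trapezoidal column (denominator 4−1=3):
T_{1}^{(1)} = (4·0.877689 − 0.187348) / 3 = 1.107803
T_{2}^{(1)} = 1.134044 + (1.134044 − 0.877689)/3 = 1.219496
T_{3}^{(1)} = 1.196526 + (1.196526 − 1.134044)/3 = 1.217353
T_{2}^{(2)} = 1.219496 + (1.219496 − 1.107803)/15 = 1.226942
T_{3}^{(2)} = 1.217353 + (1.217353 − 1.219496)/15 = 1.217210
T_{3}^{(3)} = 1.217210 + (1.217210 − 1.226942)/63 = 1.217056

1.2171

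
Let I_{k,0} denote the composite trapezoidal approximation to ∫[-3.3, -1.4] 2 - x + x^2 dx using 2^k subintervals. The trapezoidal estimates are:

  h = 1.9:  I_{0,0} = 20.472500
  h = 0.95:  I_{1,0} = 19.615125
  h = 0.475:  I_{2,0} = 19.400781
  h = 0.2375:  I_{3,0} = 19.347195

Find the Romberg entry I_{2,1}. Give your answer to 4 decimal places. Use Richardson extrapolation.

I_{2,1} = 19.400781 + (19.400781 − 19.615125)/3 = 19.329333

19.3293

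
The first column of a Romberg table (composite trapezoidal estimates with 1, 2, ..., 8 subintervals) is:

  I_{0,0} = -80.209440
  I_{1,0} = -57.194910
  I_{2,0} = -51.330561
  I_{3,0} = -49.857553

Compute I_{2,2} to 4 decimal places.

I_{1,1} = (4·(-57.194910) − (-80.209440)) / 3 = -49.523400
I_{2,1} = -51.330561 + (-51.330561 − (-57.194910))/3 = -49.375778
I_{2,2} = (16·(-49.375778) − (-49.523400)) / 15 = -49.365937
(Column j=1 coincides with Simpson's rule on the same nodes.)

-49.3659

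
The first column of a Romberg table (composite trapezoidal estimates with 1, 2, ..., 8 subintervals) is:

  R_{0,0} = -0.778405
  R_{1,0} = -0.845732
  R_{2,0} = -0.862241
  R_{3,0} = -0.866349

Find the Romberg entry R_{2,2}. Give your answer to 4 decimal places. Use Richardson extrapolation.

-0.8677

Richardson extrapolation on the trapezoidal column (denominator 4−1=3):
R_{1,1} = (4·(-0.845732) − (-0.778405)) / 3 = -0.868174
R_{2,1} = (4·(-0.862241) − (-0.845732)) / 3 = -0.867744
R_{2,2} = -0.867744 + (-0.867744 − (-0.868174))/15 = -0.867715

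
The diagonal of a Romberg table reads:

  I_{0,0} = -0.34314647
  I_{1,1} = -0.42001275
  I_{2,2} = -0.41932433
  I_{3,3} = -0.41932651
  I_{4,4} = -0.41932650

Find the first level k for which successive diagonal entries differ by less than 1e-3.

k = 2

|I_{1,1} − I_{0,0}| = 0.07686628 ≥ 1e-3
|I_{2,2} − I_{1,1}| = 0.00068842 < 1e-3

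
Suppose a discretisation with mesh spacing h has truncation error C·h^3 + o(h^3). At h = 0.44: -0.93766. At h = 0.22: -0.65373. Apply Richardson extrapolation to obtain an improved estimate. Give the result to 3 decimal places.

Extrapolated value = (8·A(h/2) − A(h)) / (8 − 1)
= (8·(-0.65373) − (-0.93766)) / 7
= -4.29218 / 7 = -0.61317

-0.613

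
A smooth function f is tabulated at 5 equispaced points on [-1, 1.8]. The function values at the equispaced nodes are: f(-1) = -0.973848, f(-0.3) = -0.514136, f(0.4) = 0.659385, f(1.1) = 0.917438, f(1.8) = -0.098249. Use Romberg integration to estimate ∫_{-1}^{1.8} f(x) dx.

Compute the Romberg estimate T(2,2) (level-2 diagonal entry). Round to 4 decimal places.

0.4142

T(0,0) (trapezoid, 1 panel, h=2.8000): -1.500936
T(1,0) (trapezoid, 2 panels, h=1.4000): 0.172671
T(2,0) (trapezoid, 4 panels, h=0.7000): 0.368647
T(1,1) = 0.172671 + (0.172671 − (-1.500936))/3 = 0.730540
T(2,1) = 0.368647 + (0.368647 − 0.172671)/3 = 0.433972
T(2,2) = 0.433972 + (0.433972 − 0.730540)/15 = 0.414201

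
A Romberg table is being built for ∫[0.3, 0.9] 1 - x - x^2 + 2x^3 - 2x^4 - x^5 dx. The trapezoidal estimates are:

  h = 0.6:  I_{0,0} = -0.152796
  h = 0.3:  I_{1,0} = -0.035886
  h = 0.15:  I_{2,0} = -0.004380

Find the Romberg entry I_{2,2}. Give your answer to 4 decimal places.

0.0063

I_{1,1} = (4·(-0.035886) − (-0.152796)) / 3 = 0.003084
I_{2,1} = -0.004380 + (-0.004380 − (-0.035886))/3 = 0.006122
I_{2,2} = 0.006122 + (0.006122 − 0.003084)/15 = 0.006325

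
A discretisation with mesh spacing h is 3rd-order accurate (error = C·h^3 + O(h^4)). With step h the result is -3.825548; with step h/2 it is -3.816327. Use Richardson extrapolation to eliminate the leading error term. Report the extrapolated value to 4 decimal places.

-3.8150

The leading error scales as h^3; refining by a factor of 2 reduces it by 2^3 = 8.
Extrapolated value = (8·A(h/2) − A(h)) / (8 − 1)
= (8·(-3.816327) − (-3.825548)) / 7
= -26.705068 / 7 = -3.815010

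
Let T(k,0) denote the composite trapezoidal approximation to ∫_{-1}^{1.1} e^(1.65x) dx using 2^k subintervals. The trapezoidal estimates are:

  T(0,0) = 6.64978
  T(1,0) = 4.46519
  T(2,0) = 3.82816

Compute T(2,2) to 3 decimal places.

3.608

T(1,1) = 4.46519 + (4.46519 − 6.64978)/3 = 3.73699
T(2,1) = (4·3.82816 − 4.46519) / 3 = 3.61582
T(2,2) = (16·3.61582 − 3.73699) / 15 = 3.60774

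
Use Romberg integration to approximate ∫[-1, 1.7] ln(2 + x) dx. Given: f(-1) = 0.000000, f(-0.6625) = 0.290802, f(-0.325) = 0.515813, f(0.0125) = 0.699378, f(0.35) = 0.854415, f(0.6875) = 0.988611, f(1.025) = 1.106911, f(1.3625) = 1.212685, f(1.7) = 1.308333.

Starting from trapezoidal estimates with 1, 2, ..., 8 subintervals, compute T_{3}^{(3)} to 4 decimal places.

2.1408

T_{0}^{(0)} (trapezoid, 1 panel, h=2.7000): 1.766250
T_{1}^{(0)} (trapezoid, 2 panels, h=1.3500): 2.036585
T_{2}^{(0)} (trapezoid, 4 panels, h=0.6750): 2.113631
T_{3}^{(0)} (trapezoid, 8 panels, h=0.3375): 2.133939
T_{1}^{(1)} = 2.036585 + (2.036585 − 1.766250)/3 = 2.126697
T_{2}^{(1)} = 2.113631 + (2.113631 − 2.036585)/3 = 2.139313
T_{3}^{(1)} = 2.133939 + (2.133939 − 2.113631)/3 = 2.140708
T_{2}^{(2)} = 2.139313 + (2.139313 − 2.126697)/15 = 2.140154
T_{3}^{(2)} = 2.140708 + (2.140708 − 2.139313)/15 = 2.140801
T_{3}^{(3)} = 2.140801 + (2.140801 − 2.140154)/63 = 2.140811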